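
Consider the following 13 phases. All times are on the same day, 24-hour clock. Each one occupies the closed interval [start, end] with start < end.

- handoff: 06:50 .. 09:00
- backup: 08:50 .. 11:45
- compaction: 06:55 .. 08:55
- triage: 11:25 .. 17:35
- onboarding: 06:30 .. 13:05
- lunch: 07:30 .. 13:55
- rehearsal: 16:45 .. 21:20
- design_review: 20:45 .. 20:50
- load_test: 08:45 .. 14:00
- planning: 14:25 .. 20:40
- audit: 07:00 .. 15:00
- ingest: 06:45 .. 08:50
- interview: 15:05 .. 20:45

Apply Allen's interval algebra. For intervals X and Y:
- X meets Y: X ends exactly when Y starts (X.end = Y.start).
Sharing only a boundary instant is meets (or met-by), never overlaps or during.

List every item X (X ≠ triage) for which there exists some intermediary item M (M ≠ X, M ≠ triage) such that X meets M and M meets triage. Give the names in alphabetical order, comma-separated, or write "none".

none

Target triage = [11:25, 17:35].
Intermediaries M with M meets triage: none.
Union: none.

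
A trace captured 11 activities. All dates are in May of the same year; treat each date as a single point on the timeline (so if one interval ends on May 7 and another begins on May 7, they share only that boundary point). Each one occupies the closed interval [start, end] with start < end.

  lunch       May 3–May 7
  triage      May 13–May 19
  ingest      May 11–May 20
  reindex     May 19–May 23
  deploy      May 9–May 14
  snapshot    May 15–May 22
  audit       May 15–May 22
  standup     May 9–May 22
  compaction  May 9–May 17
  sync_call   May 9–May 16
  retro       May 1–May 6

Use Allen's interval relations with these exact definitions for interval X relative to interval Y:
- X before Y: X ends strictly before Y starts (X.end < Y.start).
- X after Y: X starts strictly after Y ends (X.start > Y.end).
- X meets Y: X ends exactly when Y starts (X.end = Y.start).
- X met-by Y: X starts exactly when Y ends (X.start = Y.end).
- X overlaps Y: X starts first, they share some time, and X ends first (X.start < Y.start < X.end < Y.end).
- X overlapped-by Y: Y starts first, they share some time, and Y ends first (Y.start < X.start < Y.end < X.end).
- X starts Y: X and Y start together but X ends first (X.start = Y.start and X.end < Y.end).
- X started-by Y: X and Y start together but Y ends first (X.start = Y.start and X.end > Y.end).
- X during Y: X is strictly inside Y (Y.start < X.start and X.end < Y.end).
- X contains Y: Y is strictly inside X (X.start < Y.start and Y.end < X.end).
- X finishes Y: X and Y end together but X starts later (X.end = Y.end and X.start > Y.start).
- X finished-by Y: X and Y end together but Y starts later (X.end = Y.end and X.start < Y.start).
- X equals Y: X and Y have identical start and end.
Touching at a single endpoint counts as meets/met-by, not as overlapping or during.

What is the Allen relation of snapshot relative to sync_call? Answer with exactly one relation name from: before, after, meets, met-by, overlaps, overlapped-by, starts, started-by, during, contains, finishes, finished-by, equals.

overlapped-by

snapshot = [May 15, May 22]; sync_call = [May 9, May 16].
Compare endpoints: snapshot.start > sync_call.start, snapshot.start < sync_call.end, snapshot.end > sync_call.start, snapshot.end > sync_call.end.
That pattern is 'overlapped-by'.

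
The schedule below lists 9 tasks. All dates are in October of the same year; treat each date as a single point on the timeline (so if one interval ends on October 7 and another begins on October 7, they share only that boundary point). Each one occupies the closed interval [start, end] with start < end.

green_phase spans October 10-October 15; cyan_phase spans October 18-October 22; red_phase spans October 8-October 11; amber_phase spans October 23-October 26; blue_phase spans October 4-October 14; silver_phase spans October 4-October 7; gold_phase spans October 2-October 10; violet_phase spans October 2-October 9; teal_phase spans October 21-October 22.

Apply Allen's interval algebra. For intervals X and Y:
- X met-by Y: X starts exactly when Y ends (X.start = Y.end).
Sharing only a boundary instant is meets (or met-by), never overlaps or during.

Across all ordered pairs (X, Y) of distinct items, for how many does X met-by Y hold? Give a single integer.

1

Checking all 72 ordered pairs for relation 'met-by'; matching pairs in alphabetical order:
(green_phase, gold_phase): green_phase met-by gold_phase ✓
Count: 1.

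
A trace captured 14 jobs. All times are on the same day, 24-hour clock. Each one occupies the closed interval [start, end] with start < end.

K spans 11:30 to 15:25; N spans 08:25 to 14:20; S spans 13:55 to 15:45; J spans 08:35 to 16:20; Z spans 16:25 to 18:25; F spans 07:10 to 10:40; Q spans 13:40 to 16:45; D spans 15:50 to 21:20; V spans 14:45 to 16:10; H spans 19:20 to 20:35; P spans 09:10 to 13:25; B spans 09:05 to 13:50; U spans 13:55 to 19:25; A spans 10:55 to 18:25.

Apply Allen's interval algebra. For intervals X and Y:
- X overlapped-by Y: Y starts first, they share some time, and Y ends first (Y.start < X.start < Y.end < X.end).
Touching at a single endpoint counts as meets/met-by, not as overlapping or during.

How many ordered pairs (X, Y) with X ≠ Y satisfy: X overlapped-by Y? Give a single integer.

32

Checking all 182 ordered pairs for relation 'overlapped-by'; matching pairs in alphabetical order:
(A, B): A overlapped-by B ✓
(A, J): A overlapped-by J ✓
(A, N): A overlapped-by N ✓
(A, P): A overlapped-by P ✓
(B, F): B overlapped-by F ✓
(D, A): D overlapped-by A ✓
(D, J): D overlapped-by J ✓
(D, Q): D overlapped-by Q ✓
(D, U): D overlapped-by U ✓
(D, V): D overlapped-by V ✓
(H, U): H overlapped-by U ✓
(J, F): J overlapped-by F ✓
(J, N): J overlapped-by N ✓
(K, B): K overlapped-by B ✓
(K, N): K overlapped-by N ✓
(K, P): K overlapped-by P ✓
(N, F): N overlapped-by F ✓
(P, F): P overlapped-by F ✓
(Q, B): Q overlapped-by B ✓
(Q, J): Q overlapped-by J ✓
(Q, K): Q overlapped-by K ✓
(Q, N): Q overlapped-by N ✓
(S, K): S overlapped-by K ✓
(S, N): S overlapped-by N ✓
... plus 8 further pairs not listed.
Count: 32.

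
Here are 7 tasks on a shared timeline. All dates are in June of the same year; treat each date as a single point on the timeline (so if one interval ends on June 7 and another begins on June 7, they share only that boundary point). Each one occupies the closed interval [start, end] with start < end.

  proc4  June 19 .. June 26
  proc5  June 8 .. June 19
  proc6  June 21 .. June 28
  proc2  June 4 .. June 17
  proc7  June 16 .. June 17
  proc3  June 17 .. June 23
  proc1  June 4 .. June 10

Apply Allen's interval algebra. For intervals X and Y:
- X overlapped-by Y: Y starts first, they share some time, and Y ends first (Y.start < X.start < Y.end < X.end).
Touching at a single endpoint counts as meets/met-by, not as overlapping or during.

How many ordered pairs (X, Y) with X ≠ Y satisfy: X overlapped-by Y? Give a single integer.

Checking all 42 ordered pairs for relation 'overlapped-by'; matching pairs in alphabetical order:
(proc3, proc5): proc3 overlapped-by proc5 ✓
(proc4, proc3): proc4 overlapped-by proc3 ✓
(proc5, proc1): proc5 overlapped-by proc1 ✓
(proc5, proc2): proc5 overlapped-by proc2 ✓
(proc6, proc3): proc6 overlapped-by proc3 ✓
(proc6, proc4): proc6 overlapped-by proc4 ✓
Count: 6.

6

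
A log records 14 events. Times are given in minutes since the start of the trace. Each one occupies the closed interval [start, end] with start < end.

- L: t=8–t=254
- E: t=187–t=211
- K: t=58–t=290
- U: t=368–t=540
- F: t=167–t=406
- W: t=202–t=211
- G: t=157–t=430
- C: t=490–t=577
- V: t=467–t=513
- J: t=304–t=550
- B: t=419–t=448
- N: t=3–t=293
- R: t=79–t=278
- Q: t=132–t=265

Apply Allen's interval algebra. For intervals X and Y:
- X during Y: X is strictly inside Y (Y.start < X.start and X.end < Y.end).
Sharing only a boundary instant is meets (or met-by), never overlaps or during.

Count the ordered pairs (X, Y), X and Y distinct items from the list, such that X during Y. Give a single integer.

Checking all 182 ordered pairs for relation 'during'; matching pairs in alphabetical order:
(B, J): B during J ✓
(B, U): B during U ✓
(E, F): E during F ✓
(E, G): E during G ✓
(E, K): E during K ✓
(E, L): E during L ✓
(E, N): E during N ✓
(E, Q): E during Q ✓
(E, R): E during R ✓
(F, G): F during G ✓
(K, N): K during N ✓
(L, N): L during N ✓
(Q, K): Q during K ✓
(Q, N): Q during N ✓
(Q, R): Q during R ✓
(R, K): R during K ✓
(R, N): R during N ✓
(U, J): U during J ✓
(V, J): V during J ✓
(V, U): V during U ✓
(W, F): W during F ✓
(W, G): W during G ✓
(W, K): W during K ✓
(W, L): W during L ✓
... plus 3 further pairs not listed.
Count: 27.

27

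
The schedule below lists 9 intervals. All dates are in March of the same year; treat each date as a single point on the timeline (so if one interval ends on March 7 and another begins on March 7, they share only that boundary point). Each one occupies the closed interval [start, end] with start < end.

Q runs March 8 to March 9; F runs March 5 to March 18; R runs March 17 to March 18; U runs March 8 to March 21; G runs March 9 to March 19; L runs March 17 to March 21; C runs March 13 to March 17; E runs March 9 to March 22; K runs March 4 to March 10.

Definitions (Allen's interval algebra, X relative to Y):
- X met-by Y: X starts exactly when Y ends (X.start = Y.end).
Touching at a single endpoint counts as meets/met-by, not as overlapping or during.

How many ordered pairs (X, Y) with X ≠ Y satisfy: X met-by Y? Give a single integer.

Checking all 72 ordered pairs for relation 'met-by'; matching pairs in alphabetical order:
(E, Q): E met-by Q ✓
(G, Q): G met-by Q ✓
(L, C): L met-by C ✓
(R, C): R met-by C ✓
Count: 4.

4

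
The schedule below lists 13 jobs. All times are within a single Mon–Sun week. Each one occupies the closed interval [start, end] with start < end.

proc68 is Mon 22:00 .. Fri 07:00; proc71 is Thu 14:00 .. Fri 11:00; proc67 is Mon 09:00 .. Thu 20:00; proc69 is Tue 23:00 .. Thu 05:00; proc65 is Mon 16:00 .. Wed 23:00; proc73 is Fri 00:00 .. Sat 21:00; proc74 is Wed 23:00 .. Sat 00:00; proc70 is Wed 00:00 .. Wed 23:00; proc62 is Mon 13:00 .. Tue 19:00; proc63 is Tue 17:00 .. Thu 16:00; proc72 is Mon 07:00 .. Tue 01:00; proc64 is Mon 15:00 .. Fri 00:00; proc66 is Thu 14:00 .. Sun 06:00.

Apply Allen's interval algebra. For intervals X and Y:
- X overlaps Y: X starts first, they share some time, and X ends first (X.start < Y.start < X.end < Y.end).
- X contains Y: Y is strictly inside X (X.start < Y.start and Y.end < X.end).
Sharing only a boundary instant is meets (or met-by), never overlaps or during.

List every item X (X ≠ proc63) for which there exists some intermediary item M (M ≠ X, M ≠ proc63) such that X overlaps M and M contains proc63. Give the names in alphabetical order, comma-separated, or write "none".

proc62, proc64, proc65, proc67, proc72

Target proc63 = [Tue 17:00, Thu 16:00].
Intermediaries M with M contains proc63: proc64, proc67, proc68.
Via proc64 — items with X overlaps proc64: proc62, proc67, proc72.
Via proc67 — items with X overlaps proc67: proc72.
Via proc68 — items with X overlaps proc68: proc62, proc64, proc65, proc67, proc72.
Union: proc62, proc64, proc65, proc67, proc72.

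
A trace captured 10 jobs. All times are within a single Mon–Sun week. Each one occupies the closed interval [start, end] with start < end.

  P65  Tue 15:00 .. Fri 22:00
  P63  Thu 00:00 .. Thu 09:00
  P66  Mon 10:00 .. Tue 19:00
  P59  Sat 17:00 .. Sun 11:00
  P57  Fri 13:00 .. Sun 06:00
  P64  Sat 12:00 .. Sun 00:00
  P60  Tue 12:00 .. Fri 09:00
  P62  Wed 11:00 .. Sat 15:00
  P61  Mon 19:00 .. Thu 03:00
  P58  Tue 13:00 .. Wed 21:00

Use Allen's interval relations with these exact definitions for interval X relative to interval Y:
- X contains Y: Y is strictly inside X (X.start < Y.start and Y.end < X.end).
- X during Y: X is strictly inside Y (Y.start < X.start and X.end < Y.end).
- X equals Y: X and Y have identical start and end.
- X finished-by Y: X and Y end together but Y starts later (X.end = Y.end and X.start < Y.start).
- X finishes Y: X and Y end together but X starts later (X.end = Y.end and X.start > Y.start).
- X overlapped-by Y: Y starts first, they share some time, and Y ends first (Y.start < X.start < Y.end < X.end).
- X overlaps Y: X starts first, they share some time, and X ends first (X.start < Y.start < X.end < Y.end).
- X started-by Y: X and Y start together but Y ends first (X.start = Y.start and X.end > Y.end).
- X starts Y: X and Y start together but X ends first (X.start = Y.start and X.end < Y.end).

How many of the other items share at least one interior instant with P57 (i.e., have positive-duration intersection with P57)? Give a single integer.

Target P57 = [Fri 13:00, Sun 06:00].
P58 [Tue 13:00, Wed 21:00] → before → no.
P59 [Sat 17:00, Sun 11:00] → overlapped-by → counts.
P60 [Tue 12:00, Fri 09:00] → before → no.
P61 [Mon 19:00, Thu 03:00] → before → no.
P62 [Wed 11:00, Sat 15:00] → overlaps → counts.
P63 [Thu 00:00, Thu 09:00] → before → no.
P64 [Sat 12:00, Sun 00:00] → during → counts.
P65 [Tue 15:00, Fri 22:00] → overlaps → counts.
P66 [Mon 10:00, Tue 19:00] → before → no.
Total: 4.

4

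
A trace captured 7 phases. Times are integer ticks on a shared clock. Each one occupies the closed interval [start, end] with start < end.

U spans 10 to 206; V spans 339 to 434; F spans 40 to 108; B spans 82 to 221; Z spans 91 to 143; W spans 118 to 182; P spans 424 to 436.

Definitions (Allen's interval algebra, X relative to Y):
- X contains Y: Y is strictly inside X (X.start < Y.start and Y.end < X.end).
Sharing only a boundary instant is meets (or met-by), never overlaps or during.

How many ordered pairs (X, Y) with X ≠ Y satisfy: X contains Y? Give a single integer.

5

Checking all 42 ordered pairs for relation 'contains'; matching pairs in alphabetical order:
(B, W): B contains W ✓
(B, Z): B contains Z ✓
(U, F): U contains F ✓
(U, W): U contains W ✓
(U, Z): U contains Z ✓
Count: 5.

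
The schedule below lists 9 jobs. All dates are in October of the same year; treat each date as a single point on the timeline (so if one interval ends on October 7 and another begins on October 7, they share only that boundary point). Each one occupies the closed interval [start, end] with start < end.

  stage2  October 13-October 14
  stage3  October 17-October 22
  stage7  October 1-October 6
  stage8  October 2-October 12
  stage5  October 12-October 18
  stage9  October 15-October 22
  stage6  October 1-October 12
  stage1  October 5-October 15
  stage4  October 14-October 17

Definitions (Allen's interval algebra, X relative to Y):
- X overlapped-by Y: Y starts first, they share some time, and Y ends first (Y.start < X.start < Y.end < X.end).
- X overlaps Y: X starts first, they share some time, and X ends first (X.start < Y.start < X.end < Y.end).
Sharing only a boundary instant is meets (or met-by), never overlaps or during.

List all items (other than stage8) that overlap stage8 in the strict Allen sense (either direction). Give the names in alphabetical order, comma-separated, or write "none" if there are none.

stage1, stage7

Target stage8 = [October 2, October 12].
stage1 [October 5, October 15] → overlapped-by → yes.
stage2 [October 13, October 14] → after → no.
stage3 [October 17, October 22] → after → no.
stage4 [October 14, October 17] → after → no.
stage5 [October 12, October 18] → met-by → no.
stage6 [October 1, October 12] → finished-by → no.
stage7 [October 1, October 6] → overlaps → yes.
stage9 [October 15, October 22] → after → no.
Result: stage1, stage7.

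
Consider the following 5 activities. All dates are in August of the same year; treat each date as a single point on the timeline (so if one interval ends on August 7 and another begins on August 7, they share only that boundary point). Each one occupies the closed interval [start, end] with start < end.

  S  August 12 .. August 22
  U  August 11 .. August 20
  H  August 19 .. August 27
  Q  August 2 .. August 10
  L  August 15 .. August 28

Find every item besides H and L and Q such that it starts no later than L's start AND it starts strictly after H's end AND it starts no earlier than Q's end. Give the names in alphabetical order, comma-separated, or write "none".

none

Conditions: its start is no later than L's start (X.start <= August 15) AND its start is strictly after H's end (X.start > August 27) AND its start is no earlier than Q's end (X.start >= August 10).
S: start August 12 <= August 15? ✓; start August 12 > August 27? ✗; start August 12 >= August 10? ✓ → no.
U: start August 11 <= August 15? ✓; start August 11 > August 27? ✗; start August 11 >= August 10? ✓ → no.
Result: none.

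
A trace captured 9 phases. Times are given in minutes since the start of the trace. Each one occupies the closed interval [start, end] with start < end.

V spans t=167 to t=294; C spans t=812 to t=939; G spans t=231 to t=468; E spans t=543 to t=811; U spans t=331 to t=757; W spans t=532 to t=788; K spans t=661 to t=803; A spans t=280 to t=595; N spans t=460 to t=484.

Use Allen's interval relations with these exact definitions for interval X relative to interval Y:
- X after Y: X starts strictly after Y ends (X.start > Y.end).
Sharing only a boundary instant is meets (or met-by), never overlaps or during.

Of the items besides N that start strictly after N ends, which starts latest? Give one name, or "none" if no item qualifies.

Target N = [t=460, t=484].
A [t=280, t=595] → contains → excluded.
C [t=812, t=939] → after → candidate.
E [t=543, t=811] → after → candidate.
G [t=231, t=468] → overlaps → excluded.
K [t=661, t=803] → after → candidate.
U [t=331, t=757] → contains → excluded.
V [t=167, t=294] → before → excluded.
W [t=532, t=788] → after → candidate.
Among candidates, latest start is t=812 → C.

C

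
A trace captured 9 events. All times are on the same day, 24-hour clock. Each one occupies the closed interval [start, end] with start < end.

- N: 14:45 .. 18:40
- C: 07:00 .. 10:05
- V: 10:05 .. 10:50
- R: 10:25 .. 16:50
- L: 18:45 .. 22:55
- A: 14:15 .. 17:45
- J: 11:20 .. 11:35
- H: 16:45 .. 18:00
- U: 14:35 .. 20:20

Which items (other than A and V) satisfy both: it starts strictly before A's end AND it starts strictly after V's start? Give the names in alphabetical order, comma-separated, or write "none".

Conditions: its start is strictly before A's end (X.start < 17:45) AND its start is strictly after V's start (X.start > 10:05).
C: start 07:00 < 17:45? ✓; start 07:00 > 10:05? ✗ → no.
H: start 16:45 < 17:45? ✓; start 16:45 > 10:05? ✓ → yes.
J: start 11:20 < 17:45? ✓; start 11:20 > 10:05? ✓ → yes.
L: start 18:45 < 17:45? ✗; start 18:45 > 10:05? ✓ → no.
N: start 14:45 < 17:45? ✓; start 14:45 > 10:05? ✓ → yes.
R: start 10:25 < 17:45? ✓; start 10:25 > 10:05? ✓ → yes.
U: start 14:35 < 17:45? ✓; start 14:35 > 10:05? ✓ → yes.
Result: H, J, N, R, U.

H, J, N, R, U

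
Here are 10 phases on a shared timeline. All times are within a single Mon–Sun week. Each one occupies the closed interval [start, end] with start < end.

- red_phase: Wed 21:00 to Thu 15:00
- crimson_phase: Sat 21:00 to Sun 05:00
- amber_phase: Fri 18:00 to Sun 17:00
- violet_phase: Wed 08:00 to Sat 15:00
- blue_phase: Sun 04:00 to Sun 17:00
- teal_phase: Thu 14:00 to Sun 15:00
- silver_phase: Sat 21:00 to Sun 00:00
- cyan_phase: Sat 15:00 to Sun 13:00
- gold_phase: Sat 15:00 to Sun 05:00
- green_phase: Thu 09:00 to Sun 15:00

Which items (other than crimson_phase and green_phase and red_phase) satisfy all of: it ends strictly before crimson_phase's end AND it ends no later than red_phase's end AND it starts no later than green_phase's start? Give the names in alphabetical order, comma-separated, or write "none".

none

Conditions: its end is strictly before crimson_phase's end (X.end < Sun 05:00) AND its end is no later than red_phase's end (X.end <= Thu 15:00) AND its start is no later than green_phase's start (X.start <= Thu 09:00).
amber_phase: end Sun 17:00 < Sun 05:00? ✗; end Sun 17:00 <= Thu 15:00? ✗; start Fri 18:00 <= Thu 09:00? ✗ → no.
blue_phase: end Sun 17:00 < Sun 05:00? ✗; end Sun 17:00 <= Thu 15:00? ✗; start Sun 04:00 <= Thu 09:00? ✗ → no.
cyan_phase: end Sun 13:00 < Sun 05:00? ✗; end Sun 13:00 <= Thu 15:00? ✗; start Sat 15:00 <= Thu 09:00? ✗ → no.
gold_phase: end Sun 05:00 < Sun 05:00? ✗; end Sun 05:00 <= Thu 15:00? ✗; start Sat 15:00 <= Thu 09:00? ✗ → no.
silver_phase: end Sun 00:00 < Sun 05:00? ✓; end Sun 00:00 <= Thu 15:00? ✗; start Sat 21:00 <= Thu 09:00? ✗ → no.
teal_phase: end Sun 15:00 < Sun 05:00? ✗; end Sun 15:00 <= Thu 15:00? ✗; start Thu 14:00 <= Thu 09:00? ✗ → no.
violet_phase: end Sat 15:00 < Sun 05:00? ✓; end Sat 15:00 <= Thu 15:00? ✗; start Wed 08:00 <= Thu 09:00? ✓ → no.
Result: none.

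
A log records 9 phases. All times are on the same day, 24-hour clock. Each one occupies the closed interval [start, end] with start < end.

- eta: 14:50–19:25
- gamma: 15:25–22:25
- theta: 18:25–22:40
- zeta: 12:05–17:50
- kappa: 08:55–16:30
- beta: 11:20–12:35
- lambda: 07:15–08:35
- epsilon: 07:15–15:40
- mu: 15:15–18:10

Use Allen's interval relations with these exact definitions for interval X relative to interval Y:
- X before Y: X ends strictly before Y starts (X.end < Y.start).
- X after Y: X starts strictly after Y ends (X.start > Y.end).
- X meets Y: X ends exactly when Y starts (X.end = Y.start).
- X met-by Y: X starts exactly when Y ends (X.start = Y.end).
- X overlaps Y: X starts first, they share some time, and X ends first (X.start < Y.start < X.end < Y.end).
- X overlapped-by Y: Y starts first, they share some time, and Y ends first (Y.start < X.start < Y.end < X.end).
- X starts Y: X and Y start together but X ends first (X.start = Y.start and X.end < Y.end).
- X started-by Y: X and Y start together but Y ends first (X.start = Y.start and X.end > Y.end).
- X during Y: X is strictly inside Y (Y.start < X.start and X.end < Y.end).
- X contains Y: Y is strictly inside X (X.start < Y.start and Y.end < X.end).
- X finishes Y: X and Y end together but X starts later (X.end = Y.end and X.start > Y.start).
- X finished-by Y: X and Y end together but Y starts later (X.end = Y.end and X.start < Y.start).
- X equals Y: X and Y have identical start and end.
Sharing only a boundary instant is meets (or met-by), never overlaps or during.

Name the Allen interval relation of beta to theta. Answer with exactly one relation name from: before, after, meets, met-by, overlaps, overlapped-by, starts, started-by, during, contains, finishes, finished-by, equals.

beta = [11:20, 12:35]; theta = [18:25, 22:40].
Compare endpoints: beta.start < theta.start, beta.start < theta.end, beta.end < theta.start, beta.end < theta.end.
That pattern is 'before'.

before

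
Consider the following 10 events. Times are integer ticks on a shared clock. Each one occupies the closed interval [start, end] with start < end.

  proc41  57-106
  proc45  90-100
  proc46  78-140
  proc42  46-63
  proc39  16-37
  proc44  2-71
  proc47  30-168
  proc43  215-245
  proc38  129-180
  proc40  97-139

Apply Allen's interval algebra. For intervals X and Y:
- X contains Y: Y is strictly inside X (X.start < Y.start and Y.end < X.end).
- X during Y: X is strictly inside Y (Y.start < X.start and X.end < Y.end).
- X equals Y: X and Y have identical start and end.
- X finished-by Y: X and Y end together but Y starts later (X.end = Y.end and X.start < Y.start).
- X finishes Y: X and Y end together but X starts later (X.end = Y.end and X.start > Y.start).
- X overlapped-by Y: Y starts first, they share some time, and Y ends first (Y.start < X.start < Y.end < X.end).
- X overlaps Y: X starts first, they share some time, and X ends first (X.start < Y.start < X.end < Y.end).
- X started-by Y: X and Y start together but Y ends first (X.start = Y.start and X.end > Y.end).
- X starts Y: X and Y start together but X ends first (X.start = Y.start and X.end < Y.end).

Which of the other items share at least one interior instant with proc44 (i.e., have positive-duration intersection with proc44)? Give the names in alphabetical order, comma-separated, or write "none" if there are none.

proc39, proc41, proc42, proc47

Target proc44 = [2, 71].
proc38 [129, 180] → after → no.
proc39 [16, 37] → during → yes.
proc40 [97, 139] → after → no.
proc41 [57, 106] → overlapped-by → yes.
proc42 [46, 63] → during → yes.
proc43 [215, 245] → after → no.
proc45 [90, 100] → after → no.
proc46 [78, 140] → after → no.
proc47 [30, 168] → overlapped-by → yes.
Result: proc39, proc41, proc42, proc47.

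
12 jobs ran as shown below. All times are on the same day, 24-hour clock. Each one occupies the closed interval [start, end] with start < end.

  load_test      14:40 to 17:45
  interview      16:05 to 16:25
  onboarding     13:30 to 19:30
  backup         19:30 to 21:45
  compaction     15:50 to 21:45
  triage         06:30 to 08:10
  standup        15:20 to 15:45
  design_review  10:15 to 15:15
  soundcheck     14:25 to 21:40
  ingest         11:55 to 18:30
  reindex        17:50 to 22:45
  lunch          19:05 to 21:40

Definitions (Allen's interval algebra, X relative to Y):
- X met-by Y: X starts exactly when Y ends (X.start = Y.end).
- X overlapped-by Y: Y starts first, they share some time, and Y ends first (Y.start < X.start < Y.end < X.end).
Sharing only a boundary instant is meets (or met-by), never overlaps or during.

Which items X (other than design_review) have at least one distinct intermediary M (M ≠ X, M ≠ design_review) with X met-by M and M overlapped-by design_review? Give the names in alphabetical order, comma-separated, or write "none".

Target design_review = [10:15, 15:15].
Intermediaries M with M overlapped-by design_review: ingest, load_test, onboarding, soundcheck.
Via ingest — items with X met-by ingest: none.
Via load_test — items with X met-by load_test: none.
Via onboarding — items with X met-by onboarding: backup.
Via soundcheck — items with X met-by soundcheck: none.
Union: backup.

backup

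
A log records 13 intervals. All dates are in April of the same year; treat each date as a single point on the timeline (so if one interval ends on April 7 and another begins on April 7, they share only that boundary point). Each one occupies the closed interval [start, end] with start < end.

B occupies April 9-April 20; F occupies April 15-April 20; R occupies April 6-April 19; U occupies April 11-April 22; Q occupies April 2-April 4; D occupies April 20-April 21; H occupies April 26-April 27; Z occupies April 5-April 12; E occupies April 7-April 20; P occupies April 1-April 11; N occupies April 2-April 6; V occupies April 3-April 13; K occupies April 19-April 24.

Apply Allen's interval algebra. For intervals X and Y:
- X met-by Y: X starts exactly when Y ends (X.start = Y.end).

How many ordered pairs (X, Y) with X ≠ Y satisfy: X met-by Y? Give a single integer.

6

Checking all 156 ordered pairs for relation 'met-by'; matching pairs in alphabetical order:
(D, B): D met-by B ✓
(D, E): D met-by E ✓
(D, F): D met-by F ✓
(K, R): K met-by R ✓
(R, N): R met-by N ✓
(U, P): U met-by P ✓
Count: 6.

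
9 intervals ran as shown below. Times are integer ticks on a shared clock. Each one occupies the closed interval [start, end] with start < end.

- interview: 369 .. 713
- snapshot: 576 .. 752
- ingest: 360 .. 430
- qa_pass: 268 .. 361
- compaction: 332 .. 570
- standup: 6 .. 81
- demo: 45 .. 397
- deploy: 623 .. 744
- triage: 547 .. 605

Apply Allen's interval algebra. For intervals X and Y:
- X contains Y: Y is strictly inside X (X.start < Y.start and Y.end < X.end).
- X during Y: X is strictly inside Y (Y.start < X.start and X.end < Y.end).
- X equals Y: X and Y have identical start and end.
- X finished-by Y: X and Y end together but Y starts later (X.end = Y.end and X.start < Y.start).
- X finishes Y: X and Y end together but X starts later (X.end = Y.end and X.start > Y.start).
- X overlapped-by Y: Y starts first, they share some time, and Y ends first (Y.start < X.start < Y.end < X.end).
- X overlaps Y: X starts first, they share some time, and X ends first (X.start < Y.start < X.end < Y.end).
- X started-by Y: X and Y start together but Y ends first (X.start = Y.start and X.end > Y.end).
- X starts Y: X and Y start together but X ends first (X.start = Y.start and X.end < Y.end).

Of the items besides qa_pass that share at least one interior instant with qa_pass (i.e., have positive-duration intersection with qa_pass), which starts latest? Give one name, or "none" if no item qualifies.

Target qa_pass = [268, 361].
compaction [332, 570] → overlapped-by → candidate.
demo [45, 397] → contains → candidate.
deploy [623, 744] → after → excluded.
ingest [360, 430] → overlapped-by → candidate.
interview [369, 713] → after → excluded.
snapshot [576, 752] → after → excluded.
standup [6, 81] → before → excluded.
triage [547, 605] → after → excluded.
Among candidates, latest start is 360 → ingest.

ingest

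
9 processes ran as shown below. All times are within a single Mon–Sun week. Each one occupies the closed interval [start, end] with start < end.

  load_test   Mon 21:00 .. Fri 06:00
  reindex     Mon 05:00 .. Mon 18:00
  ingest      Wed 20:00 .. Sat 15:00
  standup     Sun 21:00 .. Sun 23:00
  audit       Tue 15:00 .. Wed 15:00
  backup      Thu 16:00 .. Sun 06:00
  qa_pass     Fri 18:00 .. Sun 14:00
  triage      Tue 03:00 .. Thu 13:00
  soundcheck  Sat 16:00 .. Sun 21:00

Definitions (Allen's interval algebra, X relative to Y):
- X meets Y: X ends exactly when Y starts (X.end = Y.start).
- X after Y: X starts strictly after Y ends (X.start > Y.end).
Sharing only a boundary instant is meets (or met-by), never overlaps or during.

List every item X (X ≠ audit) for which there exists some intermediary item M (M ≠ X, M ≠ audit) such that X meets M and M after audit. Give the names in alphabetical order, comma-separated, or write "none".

Target audit = [Tue 15:00, Wed 15:00].
Intermediaries M with M after audit: backup, ingest, qa_pass, soundcheck, standup.
Via backup — items with X meets backup: none.
Via ingest — items with X meets ingest: none.
Via qa_pass — items with X meets qa_pass: none.
Via soundcheck — items with X meets soundcheck: none.
Via standup — items with X meets standup: soundcheck.
Union: soundcheck.

soundcheck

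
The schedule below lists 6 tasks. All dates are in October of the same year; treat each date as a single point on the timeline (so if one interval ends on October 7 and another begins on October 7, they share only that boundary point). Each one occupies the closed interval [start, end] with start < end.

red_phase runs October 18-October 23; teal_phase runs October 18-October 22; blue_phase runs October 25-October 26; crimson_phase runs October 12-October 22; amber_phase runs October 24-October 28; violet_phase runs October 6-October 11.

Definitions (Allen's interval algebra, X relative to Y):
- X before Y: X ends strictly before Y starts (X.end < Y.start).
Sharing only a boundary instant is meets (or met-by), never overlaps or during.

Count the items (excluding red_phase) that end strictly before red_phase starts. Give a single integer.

Target red_phase = [October 18, October 23].
amber_phase [October 24, October 28] → after → no.
blue_phase [October 25, October 26] → after → no.
crimson_phase [October 12, October 22] → overlaps → no.
teal_phase [October 18, October 22] → starts → no.
violet_phase [October 6, October 11] → before → counts.
Total: 1.

1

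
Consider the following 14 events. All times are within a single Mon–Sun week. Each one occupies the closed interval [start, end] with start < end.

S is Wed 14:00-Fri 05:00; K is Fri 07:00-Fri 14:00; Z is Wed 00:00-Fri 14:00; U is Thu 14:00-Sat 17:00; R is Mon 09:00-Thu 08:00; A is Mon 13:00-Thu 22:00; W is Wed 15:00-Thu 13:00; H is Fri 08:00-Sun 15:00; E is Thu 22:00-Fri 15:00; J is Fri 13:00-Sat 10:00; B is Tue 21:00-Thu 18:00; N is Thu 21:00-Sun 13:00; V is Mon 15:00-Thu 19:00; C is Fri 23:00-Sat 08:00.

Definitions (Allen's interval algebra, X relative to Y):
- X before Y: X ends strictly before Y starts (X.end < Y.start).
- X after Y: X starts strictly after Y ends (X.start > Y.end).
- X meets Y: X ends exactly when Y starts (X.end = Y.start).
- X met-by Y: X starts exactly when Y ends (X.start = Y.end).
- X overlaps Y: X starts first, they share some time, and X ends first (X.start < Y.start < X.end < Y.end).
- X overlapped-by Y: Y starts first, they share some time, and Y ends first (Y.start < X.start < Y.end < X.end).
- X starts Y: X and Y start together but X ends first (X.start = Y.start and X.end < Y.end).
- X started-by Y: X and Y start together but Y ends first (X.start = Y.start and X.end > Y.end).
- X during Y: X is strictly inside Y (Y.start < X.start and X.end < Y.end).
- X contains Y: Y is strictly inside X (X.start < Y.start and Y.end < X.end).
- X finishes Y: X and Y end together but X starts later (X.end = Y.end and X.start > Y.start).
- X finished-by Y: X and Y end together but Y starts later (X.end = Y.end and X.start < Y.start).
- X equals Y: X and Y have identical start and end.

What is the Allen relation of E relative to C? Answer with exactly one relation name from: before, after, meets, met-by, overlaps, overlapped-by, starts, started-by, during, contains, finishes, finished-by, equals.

before

E = [Thu 22:00, Fri 15:00]; C = [Fri 23:00, Sat 08:00].
Compare endpoints: E.start < C.start, E.start < C.end, E.end < C.start, E.end < C.end.
That pattern is 'before'.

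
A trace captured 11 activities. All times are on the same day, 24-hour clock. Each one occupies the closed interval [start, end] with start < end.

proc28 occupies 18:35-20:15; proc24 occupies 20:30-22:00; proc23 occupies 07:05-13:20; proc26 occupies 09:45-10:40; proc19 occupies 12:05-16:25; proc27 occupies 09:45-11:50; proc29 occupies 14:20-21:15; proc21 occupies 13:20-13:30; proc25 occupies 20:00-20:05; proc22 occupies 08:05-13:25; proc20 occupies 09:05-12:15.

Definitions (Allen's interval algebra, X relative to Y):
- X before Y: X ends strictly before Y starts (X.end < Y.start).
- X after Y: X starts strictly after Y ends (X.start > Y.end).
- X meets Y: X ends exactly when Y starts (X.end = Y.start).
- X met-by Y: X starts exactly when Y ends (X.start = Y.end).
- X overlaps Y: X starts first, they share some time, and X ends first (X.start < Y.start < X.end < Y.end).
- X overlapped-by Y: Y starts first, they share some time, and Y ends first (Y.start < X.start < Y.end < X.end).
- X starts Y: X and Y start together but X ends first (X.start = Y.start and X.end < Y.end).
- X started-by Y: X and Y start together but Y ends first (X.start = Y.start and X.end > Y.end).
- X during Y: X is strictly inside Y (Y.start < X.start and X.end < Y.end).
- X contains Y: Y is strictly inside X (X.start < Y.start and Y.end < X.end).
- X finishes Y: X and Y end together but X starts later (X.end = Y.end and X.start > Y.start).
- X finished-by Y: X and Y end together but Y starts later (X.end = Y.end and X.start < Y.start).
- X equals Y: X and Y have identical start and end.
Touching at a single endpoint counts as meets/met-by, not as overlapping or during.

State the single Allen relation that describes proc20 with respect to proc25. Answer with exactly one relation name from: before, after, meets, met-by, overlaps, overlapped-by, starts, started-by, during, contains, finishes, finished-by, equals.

proc20 = [09:05, 12:15]; proc25 = [20:00, 20:05].
Compare endpoints: proc20.start < proc25.start, proc20.start < proc25.end, proc20.end < proc25.start, proc20.end < proc25.end.
That pattern is 'before'.

before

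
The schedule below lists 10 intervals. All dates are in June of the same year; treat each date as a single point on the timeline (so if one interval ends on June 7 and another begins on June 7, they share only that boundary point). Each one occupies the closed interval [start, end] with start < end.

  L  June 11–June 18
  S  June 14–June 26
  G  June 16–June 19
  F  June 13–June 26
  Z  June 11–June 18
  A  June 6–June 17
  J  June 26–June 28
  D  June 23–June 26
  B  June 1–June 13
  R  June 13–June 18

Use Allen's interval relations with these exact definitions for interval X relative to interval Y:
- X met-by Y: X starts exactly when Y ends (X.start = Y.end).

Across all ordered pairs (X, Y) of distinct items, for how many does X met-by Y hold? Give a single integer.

Checking all 90 ordered pairs for relation 'met-by'; matching pairs in alphabetical order:
(F, B): F met-by B ✓
(J, D): J met-by D ✓
(J, F): J met-by F ✓
(J, S): J met-by S ✓
(R, B): R met-by B ✓
Count: 5.

5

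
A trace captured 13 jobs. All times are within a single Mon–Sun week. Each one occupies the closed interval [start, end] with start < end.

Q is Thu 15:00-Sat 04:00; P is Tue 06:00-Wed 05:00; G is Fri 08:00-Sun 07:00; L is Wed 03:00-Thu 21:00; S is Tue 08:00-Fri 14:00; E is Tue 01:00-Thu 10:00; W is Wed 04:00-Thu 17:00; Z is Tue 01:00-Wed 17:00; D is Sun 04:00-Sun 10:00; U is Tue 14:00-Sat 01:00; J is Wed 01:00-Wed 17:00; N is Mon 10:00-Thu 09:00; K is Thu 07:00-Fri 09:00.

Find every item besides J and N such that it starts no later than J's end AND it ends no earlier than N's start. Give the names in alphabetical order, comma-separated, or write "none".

E, L, P, S, U, W, Z

Conditions: its start is no later than J's end (X.start <= Wed 17:00) AND its end is no earlier than N's start (X.end >= Mon 10:00).
D: start Sun 04:00 <= Wed 17:00? ✗; end Sun 10:00 >= Mon 10:00? ✓ → no.
E: start Tue 01:00 <= Wed 17:00? ✓; end Thu 10:00 >= Mon 10:00? ✓ → yes.
G: start Fri 08:00 <= Wed 17:00? ✗; end Sun 07:00 >= Mon 10:00? ✓ → no.
K: start Thu 07:00 <= Wed 17:00? ✗; end Fri 09:00 >= Mon 10:00? ✓ → no.
L: start Wed 03:00 <= Wed 17:00? ✓; end Thu 21:00 >= Mon 10:00? ✓ → yes.
P: start Tue 06:00 <= Wed 17:00? ✓; end Wed 05:00 >= Mon 10:00? ✓ → yes.
Q: start Thu 15:00 <= Wed 17:00? ✗; end Sat 04:00 >= Mon 10:00? ✓ → no.
S: start Tue 08:00 <= Wed 17:00? ✓; end Fri 14:00 >= Mon 10:00? ✓ → yes.
U: start Tue 14:00 <= Wed 17:00? ✓; end Sat 01:00 >= Mon 10:00? ✓ → yes.
W: start Wed 04:00 <= Wed 17:00? ✓; end Thu 17:00 >= Mon 10:00? ✓ → yes.
Z: start Tue 01:00 <= Wed 17:00? ✓; end Wed 17:00 >= Mon 10:00? ✓ → yes.
Result: E, L, P, S, U, W, Z.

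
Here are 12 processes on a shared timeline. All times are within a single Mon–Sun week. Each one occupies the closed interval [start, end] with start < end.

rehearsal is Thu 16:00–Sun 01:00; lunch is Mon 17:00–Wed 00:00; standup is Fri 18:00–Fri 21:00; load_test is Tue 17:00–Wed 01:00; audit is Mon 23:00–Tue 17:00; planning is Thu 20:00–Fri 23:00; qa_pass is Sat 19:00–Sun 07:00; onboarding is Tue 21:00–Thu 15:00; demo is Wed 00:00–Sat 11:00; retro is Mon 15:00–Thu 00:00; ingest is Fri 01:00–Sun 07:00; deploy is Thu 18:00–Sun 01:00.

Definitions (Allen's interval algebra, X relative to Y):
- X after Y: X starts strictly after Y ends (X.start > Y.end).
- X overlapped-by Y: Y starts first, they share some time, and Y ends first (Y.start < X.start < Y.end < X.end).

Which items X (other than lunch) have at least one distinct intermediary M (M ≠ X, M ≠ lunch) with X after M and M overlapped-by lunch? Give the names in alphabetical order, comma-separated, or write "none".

deploy, ingest, planning, qa_pass, rehearsal, standup

Target lunch = [Mon 17:00, Wed 00:00].
Intermediaries M with M overlapped-by lunch: load_test, onboarding.
Via load_test — items with X after load_test: deploy, ingest, planning, qa_pass, rehearsal, standup.
Via onboarding — items with X after onboarding: deploy, ingest, planning, qa_pass, rehearsal, standup.
Union: deploy, ingest, planning, qa_pass, rehearsal, standup.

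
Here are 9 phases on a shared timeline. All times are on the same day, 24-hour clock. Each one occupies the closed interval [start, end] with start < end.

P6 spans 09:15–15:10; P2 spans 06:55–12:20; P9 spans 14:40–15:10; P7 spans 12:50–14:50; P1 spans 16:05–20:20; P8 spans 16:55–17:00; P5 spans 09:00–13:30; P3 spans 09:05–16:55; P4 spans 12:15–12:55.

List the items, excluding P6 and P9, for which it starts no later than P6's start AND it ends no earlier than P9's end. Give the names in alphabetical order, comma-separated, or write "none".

Conditions: its start is no later than P6's start (X.start <= 09:15) AND its end is no earlier than P9's end (X.end >= 15:10).
P1: start 16:05 <= 09:15? ✗; end 20:20 >= 15:10? ✓ → no.
P2: start 06:55 <= 09:15? ✓; end 12:20 >= 15:10? ✗ → no.
P3: start 09:05 <= 09:15? ✓; end 16:55 >= 15:10? ✓ → yes.
P4: start 12:15 <= 09:15? ✗; end 12:55 >= 15:10? ✗ → no.
P5: start 09:00 <= 09:15? ✓; end 13:30 >= 15:10? ✗ → no.
P7: start 12:50 <= 09:15? ✗; end 14:50 >= 15:10? ✗ → no.
P8: start 16:55 <= 09:15? ✗; end 17:00 >= 15:10? ✓ → no.
Result: P3.

P3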